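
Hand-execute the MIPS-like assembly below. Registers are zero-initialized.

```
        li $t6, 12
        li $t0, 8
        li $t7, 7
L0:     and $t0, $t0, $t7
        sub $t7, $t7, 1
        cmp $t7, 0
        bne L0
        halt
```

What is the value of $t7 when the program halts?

0

after li $t6, 12: $t6=12
after li $t0, 8: $t0=8
after li $t7, 7: $t7=7
after and $t0, $t0, $t7: $t0=8&7=0
after sub $t7, $t7, 1: $t7=7-1=6
cmp $t7, 0  (cmp 6,0)
bne L0: taken
after and $t0, $t0, $t7: $t0=0&6=0
after sub $t7, $t7, 1: $t7=6-1=5
cmp $t7, 0  (cmp 5,0)
bne L0: taken
after and $t0, $t0, $t7: $t0=0&5=0
after sub $t7, $t7, 1: $t7=5-1=4
cmp $t7, 0  (cmp 4,0)
bne L0: taken
after and $t0, $t0, $t7: $t0=0&4=0
after sub $t7, $t7, 1: $t7=4-1=3
cmp $t7, 0  (cmp 3,0)
bne L0: taken
after and $t0, $t0, $t7: $t0=0&3=0
after sub $t7, $t7, 1: $t7=3-1=2
cmp $t7, 0  (cmp 2,0)
bne L0: taken
after and $t0, $t0, $t7: $t0=0&2=0
after sub $t7, $t7, 1: $t7=2-1=1
cmp $t7, 0  (cmp 1,0)
bne L0: taken
after and $t0, $t0, $t7: $t0=0&1=0
after sub $t7, $t7, 1: $t7=1-1=0
cmp $t7, 0  (cmp 0,0)
bne L0: not taken
halt.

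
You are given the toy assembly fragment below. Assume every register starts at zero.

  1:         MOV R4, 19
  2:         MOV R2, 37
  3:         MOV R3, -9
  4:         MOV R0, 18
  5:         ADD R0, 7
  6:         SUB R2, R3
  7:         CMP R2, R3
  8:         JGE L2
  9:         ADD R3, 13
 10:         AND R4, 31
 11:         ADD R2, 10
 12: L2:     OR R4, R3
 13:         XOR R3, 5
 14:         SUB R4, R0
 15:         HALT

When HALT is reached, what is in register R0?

25

after MOV R4, 19: R4=19
after MOV R2, 37: R2=37
after MOV R3, -9: R3=-9
after MOV R0, 18: R0=18
after ADD R0, 7: R0=18+7=25
after SUB R2, R3: R2=37-(-9)=46
CMP R2, R3  (cmp 46,-9)
JGE L2: taken
after OR R4, R3: R4=19|(-9)=-9
after XOR R3, 5: R3=(-9)^5=-14
after SUB R4, R0: R4=(-9)-25=-34
halt.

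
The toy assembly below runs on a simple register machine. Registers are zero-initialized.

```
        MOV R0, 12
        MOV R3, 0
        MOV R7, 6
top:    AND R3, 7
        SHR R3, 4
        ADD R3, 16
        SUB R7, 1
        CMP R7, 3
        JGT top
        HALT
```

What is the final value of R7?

R0=12
R3=0
R7=6
R3=0&7=0
R3=0>>4=0
R3=0+16=16
R7=6-1=5
CMP R7, 3  (cmp 5,3)
JGT top: taken
R3=16&7=0
R3=0>>4=0
R3=0+16=16
R7=5-1=4
CMP R7, 3  (cmp 4,3)
JGT top: taken
R3=16&7=0
R3=0>>4=0
R3=0+16=16
R7=4-1=3
CMP R7, 3  (cmp 3,3)
JGT top: not taken
halt.

3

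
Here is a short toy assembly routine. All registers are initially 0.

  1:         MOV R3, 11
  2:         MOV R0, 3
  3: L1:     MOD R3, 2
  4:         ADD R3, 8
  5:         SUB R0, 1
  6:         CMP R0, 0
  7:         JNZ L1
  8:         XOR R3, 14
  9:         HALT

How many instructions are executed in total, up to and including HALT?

MOV R3, 11 → R3=11
MOV R0, 3 → R0=3
MOD R3, 2 → R3=11%2=1
ADD R3, 8 → R3=1+8=9
SUB R0, 1 → R0=3-1=2
CMP R0, 0  (cmp 2,0)
JNZ L1: taken
MOD R3, 2 → R3=9%2=1
ADD R3, 8 → R3=1+8=9
SUB R0, 1 → R0=2-1=1
CMP R0, 0  (cmp 1,0)
JNZ L1: taken
MOD R3, 2 → R3=9%2=1
ADD R3, 8 → R3=1+8=9
SUB R0, 1 → R0=1-1=0
CMP R0, 0  (cmp 0,0)
JNZ L1: not taken
XOR R3, 14 → R3=9^14=7
halt.
Total executed instructions: 19.

19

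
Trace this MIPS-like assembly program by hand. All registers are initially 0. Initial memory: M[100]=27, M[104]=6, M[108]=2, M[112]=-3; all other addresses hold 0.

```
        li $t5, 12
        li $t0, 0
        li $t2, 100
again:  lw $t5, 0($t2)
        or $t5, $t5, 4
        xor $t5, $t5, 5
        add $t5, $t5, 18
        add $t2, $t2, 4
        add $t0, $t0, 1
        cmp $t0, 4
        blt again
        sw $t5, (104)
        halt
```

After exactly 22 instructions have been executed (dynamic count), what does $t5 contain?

3

$t5=12
$t0=0
$t2=100
$t5=M[100]=27
$t5=27|4=31
$t5=31^5=26
$t5=26+18=44
$t2=100+4=104
$t0=0+1=1
cmp $t0, 4  (cmp 1,4)
blt again: taken
$t5=M[104]=6
$t5=6|4=6
$t5=6^5=3
$t5=3+18=21
$t2=104+4=108
$t0=1+1=2
cmp $t0, 4  (cmp 2,4)
blt again: taken
$t5=M[108]=2
$t5=2|4=6
$t5=6^5=3
After step 22: $t5 = 3.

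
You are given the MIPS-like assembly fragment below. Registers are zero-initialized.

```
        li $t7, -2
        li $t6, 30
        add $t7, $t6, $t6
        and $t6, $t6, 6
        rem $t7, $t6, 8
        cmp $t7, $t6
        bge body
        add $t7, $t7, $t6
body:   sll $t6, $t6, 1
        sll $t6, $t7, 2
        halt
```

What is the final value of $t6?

24

after li $t7, -2: $t7=-2
after li $t6, 30: $t6=30
after add $t7, $t6, $t6: $t7=30+30=60
after and $t6, $t6, 6: $t6=30&6=6
after rem $t7, $t6, 8: $t7=6%8=6
cmp $t7, $t6  (cmp 6,6)
bge body: taken
after sll $t6, $t6, 1: $t6=6<<1=12
after sll $t6, $t7, 2: $t6=6<<2=24
halt.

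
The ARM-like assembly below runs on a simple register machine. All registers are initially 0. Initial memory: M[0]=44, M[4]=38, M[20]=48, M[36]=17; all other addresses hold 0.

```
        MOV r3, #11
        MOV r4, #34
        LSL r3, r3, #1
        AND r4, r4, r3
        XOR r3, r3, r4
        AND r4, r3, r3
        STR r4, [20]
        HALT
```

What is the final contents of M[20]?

r3=11
r4=34
r3=11<<1=22
r4=34&22=2
r3=22^2=20
r4=20&20=20
STR r4, [20] → M[20]=20
halt.

20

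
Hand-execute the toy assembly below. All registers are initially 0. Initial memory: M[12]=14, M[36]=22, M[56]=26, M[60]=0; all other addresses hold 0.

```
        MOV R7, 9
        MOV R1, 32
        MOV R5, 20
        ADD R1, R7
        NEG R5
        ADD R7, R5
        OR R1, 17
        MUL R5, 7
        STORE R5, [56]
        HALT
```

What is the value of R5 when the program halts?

-140

R7=9
R1=32
R5=20
R1=32+9=41
R5=-(20)=-20
R7=9+(-20)=-11
R1=41|17=57
R5=(-20)*7=-140
STORE R5, [56] → M[56]=-140
halt.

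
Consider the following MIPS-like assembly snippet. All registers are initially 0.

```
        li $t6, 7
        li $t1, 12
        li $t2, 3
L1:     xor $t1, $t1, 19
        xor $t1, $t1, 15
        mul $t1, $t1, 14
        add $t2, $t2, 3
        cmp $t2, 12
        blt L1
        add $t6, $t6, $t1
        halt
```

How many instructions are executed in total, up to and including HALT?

23

after li $t6, 7: $t6=7
after li $t1, 12: $t1=12
after li $t2, 3: $t2=3
after xor $t1, $t1, 19: $t1=12^19=31
after xor $t1, $t1, 15: $t1=31^15=16
after mul $t1, $t1, 14: $t1=16*14=224
after add $t2, $t2, 3: $t2=3+3=6
cmp $t2, 12  (cmp 6,12)
blt L1: taken
after xor $t1, $t1, 19: $t1=224^19=243
after xor $t1, $t1, 15: $t1=243^15=252
after mul $t1, $t1, 14: $t1=252*14=3528
after add $t2, $t2, 3: $t2=6+3=9
cmp $t2, 12  (cmp 9,12)
blt L1: taken
after xor $t1, $t1, 19: $t1=3528^19=3547
after xor $t1, $t1, 15: $t1=3547^15=3540
after mul $t1, $t1, 14: $t1=3540*14=49560
after add $t2, $t2, 3: $t2=9+3=12
cmp $t2, 12  (cmp 12,12)
blt L1: not taken
after add $t6, $t6, $t1: $t6=7+49560=49567
halt.
Total executed instructions: 23.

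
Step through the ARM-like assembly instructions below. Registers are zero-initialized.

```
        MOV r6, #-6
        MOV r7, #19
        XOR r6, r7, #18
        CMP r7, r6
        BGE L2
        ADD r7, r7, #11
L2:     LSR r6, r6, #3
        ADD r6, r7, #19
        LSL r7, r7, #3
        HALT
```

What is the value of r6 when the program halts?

after MOV r6, #-6: r6=-6
after MOV r7, #19: r7=19
after XOR r6, r7, #18: r6=19^18=1
CMP r7, r6  (cmp 19,1)
BGE L2: taken
after LSR r6, r6, #3: r6=1>>3=0
after ADD r6, r7, #19: r6=19+19=38
after LSL r7, r7, #3: r7=19<<3=152
halt.

38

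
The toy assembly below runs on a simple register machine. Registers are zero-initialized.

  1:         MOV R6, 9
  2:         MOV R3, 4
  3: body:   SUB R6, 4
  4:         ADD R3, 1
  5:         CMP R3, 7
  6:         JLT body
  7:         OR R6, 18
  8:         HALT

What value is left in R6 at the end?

-1

after MOV R6, 9: R6=9
after MOV R3, 4: R3=4
after SUB R6, 4: R6=9-4=5
after ADD R3, 1: R3=4+1=5
CMP R3, 7  (cmp 5,7)
JLT body: taken
after SUB R6, 4: R6=5-4=1
after ADD R3, 1: R3=5+1=6
CMP R3, 7  (cmp 6,7)
JLT body: taken
after SUB R6, 4: R6=1-4=-3
after ADD R3, 1: R3=6+1=7
CMP R3, 7  (cmp 7,7)
JLT body: not taken
after OR R6, 18: R6=(-3)|18=-1
halt.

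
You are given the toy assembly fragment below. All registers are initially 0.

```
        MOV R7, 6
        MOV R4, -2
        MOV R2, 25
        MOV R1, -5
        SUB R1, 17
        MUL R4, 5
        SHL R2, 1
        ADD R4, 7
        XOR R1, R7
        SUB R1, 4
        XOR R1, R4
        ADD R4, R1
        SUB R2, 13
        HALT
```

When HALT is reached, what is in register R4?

R7=6
R4=-2
R2=25
R1=-5
R1=(-5)-17=-22
R4=(-2)*5=-10
R2=25<<1=50
R4=(-10)+7=-3
R1=(-22)^6=-20
R1=(-20)-4=-24
R1=(-24)^(-3)=21
R4=(-3)+21=18
R2=50-13=37
halt.

18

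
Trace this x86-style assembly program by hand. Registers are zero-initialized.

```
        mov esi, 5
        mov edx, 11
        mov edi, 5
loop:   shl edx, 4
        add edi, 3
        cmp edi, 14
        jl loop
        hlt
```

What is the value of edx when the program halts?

45056

esi=5
edx=11
edi=5
edx=11<<4=176
edi=5+3=8
cmp edi, 14  (cmp 8,14)
jl loop: taken
edx=176<<4=2816
edi=8+3=11
cmp edi, 14  (cmp 11,14)
jl loop: taken
edx=2816<<4=45056
edi=11+3=14
cmp edi, 14  (cmp 14,14)
jl loop: not taken
halt.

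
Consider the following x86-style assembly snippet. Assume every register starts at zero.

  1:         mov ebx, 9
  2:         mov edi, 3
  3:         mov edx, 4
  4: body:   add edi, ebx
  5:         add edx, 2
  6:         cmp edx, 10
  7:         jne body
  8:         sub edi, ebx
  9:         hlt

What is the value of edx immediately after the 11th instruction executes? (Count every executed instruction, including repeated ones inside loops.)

after mov ebx, 9: ebx=9
after mov edi, 3: edi=3
after mov edx, 4: edx=4
after add edi, ebx: edi=3+9=12
after add edx, 2: edx=4+2=6
cmp edx, 10  (cmp 6,10)
jne body: taken
after add edi, ebx: edi=12+9=21
after add edx, 2: edx=6+2=8
cmp edx, 10  (cmp 8,10)
jne body: taken
After step 11: edx = 8.

8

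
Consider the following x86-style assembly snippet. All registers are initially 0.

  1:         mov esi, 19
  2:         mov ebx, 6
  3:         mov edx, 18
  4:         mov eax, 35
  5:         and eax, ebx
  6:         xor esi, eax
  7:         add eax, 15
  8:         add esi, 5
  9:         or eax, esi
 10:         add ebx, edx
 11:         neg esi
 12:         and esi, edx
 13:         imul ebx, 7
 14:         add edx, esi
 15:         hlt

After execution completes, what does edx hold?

20

after mov esi, 19: esi=19
after mov ebx, 6: ebx=6
after mov edx, 18: edx=18
after mov eax, 35: eax=35
after and eax, ebx: eax=35&6=2
after xor esi, eax: esi=19^2=17
after add eax, 15: eax=2+15=17
after add esi, 5: esi=17+5=22
after or eax, esi: eax=17|22=23
after add ebx, edx: ebx=6+18=24
after neg esi: esi=-(22)=-22
after and esi, edx: esi=(-22)&18=2
after imul ebx, 7: ebx=24*7=168
after add edx, esi: edx=18+2=20
halt.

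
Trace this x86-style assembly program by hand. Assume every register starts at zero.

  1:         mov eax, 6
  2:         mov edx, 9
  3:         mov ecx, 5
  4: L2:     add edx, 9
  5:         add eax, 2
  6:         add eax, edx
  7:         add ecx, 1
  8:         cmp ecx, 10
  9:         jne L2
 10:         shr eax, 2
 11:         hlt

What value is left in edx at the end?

54

eax=6
edx=9
ecx=5
edx=9+9=18
eax=6+2=8
eax=8+18=26
ecx=5+1=6
cmp ecx, 10  (cmp 6,10)
jne L2: taken
edx=18+9=27
eax=26+2=28
eax=28+27=55
ecx=6+1=7
cmp ecx, 10  (cmp 7,10)
jne L2: taken
edx=27+9=36
eax=55+2=57
eax=57+36=93
ecx=7+1=8
cmp ecx, 10  (cmp 8,10)
jne L2: taken
edx=36+9=45
eax=93+2=95
eax=95+45=140
ecx=8+1=9
cmp ecx, 10  (cmp 9,10)
jne L2: taken
edx=45+9=54
eax=140+2=142
eax=142+54=196
ecx=9+1=10
cmp ecx, 10  (cmp 10,10)
jne L2: not taken
eax=196>>2=49
halt.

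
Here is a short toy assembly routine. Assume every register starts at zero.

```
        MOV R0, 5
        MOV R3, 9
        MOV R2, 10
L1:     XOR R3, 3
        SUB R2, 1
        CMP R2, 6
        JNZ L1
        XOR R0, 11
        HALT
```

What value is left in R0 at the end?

14

R0=5
R3=9
R2=10
R3=9^3=10
R2=10-1=9
CMP R2, 6  (cmp 9,6)
JNZ L1: taken
R3=10^3=9
R2=9-1=8
CMP R2, 6  (cmp 8,6)
JNZ L1: taken
R3=9^3=10
R2=8-1=7
CMP R2, 6  (cmp 7,6)
JNZ L1: taken
R3=10^3=9
R2=7-1=6
CMP R2, 6  (cmp 6,6)
JNZ L1: not taken
R0=5^11=14
halt.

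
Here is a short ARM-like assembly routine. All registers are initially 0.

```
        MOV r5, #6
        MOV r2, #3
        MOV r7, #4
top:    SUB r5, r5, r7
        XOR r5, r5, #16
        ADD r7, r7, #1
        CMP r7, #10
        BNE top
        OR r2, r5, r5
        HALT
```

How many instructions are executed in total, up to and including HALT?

35

MOV r5, #6 → r5=6
MOV r2, #3 → r2=3
MOV r7, #4 → r7=4
SUB r5, r5, r7 → r5=6-4=2
XOR r5, r5, #16 → r5=2^16=18
ADD r7, r7, #1 → r7=4+1=5
CMP r7, #10  (cmp 5,10)
BNE top: taken
SUB r5, r5, r7 → r5=18-5=13
XOR r5, r5, #16 → r5=13^16=29
ADD r7, r7, #1 → r7=5+1=6
CMP r7, #10  (cmp 6,10)
BNE top: taken
SUB r5, r5, r7 → r5=29-6=23
XOR r5, r5, #16 → r5=23^16=7
ADD r7, r7, #1 → r7=6+1=7
CMP r7, #10  (cmp 7,10)
BNE top: taken
SUB r5, r5, r7 → r5=7-7=0
XOR r5, r5, #16 → r5=0^16=16
ADD r7, r7, #1 → r7=7+1=8
CMP r7, #10  (cmp 8,10)
BNE top: taken
SUB r5, r5, r7 → r5=16-8=8
XOR r5, r5, #16 → r5=8^16=24
ADD r7, r7, #1 → r7=8+1=9
CMP r7, #10  (cmp 9,10)
BNE top: taken
SUB r5, r5, r7 → r5=24-9=15
XOR r5, r5, #16 → r5=15^16=31
ADD r7, r7, #1 → r7=9+1=10
CMP r7, #10  (cmp 10,10)
BNE top: not taken
OR r2, r5, r5 → r2=31|31=31
halt.
Total executed instructions: 35.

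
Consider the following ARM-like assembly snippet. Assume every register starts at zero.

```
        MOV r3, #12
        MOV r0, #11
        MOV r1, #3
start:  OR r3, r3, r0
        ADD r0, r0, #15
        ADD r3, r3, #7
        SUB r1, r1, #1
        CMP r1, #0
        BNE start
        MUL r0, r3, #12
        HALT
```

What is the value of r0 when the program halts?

624

MOV r3, #12 → r3=12
MOV r0, #11 → r0=11
MOV r1, #3 → r1=3
OR r3, r3, r0 → r3=12|11=15
ADD r0, r0, #15 → r0=11+15=26
ADD r3, r3, #7 → r3=15+7=22
SUB r1, r1, #1 → r1=3-1=2
CMP r1, #0  (cmp 2,0)
BNE start: taken
OR r3, r3, r0 → r3=22|26=30
ADD r0, r0, #15 → r0=26+15=41
ADD r3, r3, #7 → r3=30+7=37
SUB r1, r1, #1 → r1=2-1=1
CMP r1, #0  (cmp 1,0)
BNE start: taken
OR r3, r3, r0 → r3=37|41=45
ADD r0, r0, #15 → r0=41+15=56
ADD r3, r3, #7 → r3=45+7=52
SUB r1, r1, #1 → r1=1-1=0
CMP r1, #0  (cmp 0,0)
BNE start: not taken
MUL r0, r3, #12 → r0=52*12=624
halt.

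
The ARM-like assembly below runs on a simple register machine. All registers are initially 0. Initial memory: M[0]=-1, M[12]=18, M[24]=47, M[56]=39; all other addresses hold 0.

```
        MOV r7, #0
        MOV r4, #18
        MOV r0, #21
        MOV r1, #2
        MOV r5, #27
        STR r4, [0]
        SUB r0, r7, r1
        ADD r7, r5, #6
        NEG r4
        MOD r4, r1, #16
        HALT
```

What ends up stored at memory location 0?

r7=0
r4=18
r0=21
r1=2
r5=27
STR r4, [0] → M[0]=18
r0=0-2=-2
r7=27+6=33
r4=-(18)=-18
r4=2%16=2
halt.

18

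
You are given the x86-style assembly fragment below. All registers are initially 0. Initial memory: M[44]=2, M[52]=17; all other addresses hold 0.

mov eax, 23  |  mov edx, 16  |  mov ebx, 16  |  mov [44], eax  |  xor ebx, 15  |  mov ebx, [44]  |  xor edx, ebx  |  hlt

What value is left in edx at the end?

eax=23
edx=16
ebx=16
mov [44], eax → M[44]=23
ebx=16^15=31
ebx=M[44]=23
edx=16^23=7
halt.

7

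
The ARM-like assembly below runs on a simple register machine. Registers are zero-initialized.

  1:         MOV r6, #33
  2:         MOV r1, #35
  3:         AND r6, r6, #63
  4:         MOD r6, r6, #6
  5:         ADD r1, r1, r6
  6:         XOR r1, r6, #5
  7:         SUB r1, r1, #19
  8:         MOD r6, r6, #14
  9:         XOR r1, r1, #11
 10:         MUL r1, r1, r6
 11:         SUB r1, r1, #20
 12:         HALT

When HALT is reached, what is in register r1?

-44

r6=33
r1=35
r6=33&63=33
r6=33%6=3
r1=35+3=38
r1=3^5=6
r1=6-19=-13
r6=3%14=3
r1=(-13)^11=-8
r1=(-8)*3=-24
r1=(-24)-20=-44
halt.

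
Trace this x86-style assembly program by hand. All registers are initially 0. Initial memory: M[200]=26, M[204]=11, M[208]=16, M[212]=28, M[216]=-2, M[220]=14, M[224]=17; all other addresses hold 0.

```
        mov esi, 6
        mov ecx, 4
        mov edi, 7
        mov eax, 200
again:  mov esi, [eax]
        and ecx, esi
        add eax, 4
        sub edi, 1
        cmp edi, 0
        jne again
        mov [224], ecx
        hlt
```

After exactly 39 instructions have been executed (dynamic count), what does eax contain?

after mov esi, 6: esi=6
after mov ecx, 4: ecx=4
after mov edi, 7: edi=7
after mov eax, 200: eax=200
after mov esi, [eax]: esi=M[200]=26
after and ecx, esi: ecx=4&26=0
after add eax, 4: eax=200+4=204
after sub edi, 1: edi=7-1=6
cmp edi, 0  (cmp 6,0)
jne again: taken
after mov esi, [eax]: esi=M[204]=11
after and ecx, esi: ecx=0&11=0
after add eax, 4: eax=204+4=208
after sub edi, 1: edi=6-1=5
cmp edi, 0  (cmp 5,0)
jne again: taken
after mov esi, [eax]: esi=M[208]=16
after and ecx, esi: ecx=0&16=0
after add eax, 4: eax=208+4=212
after sub edi, 1: edi=5-1=4
cmp edi, 0  (cmp 4,0)
jne again: taken
after mov esi, [eax]: esi=M[212]=28
after and ecx, esi: ecx=0&28=0
after add eax, 4: eax=212+4=216
after sub edi, 1: edi=4-1=3
cmp edi, 0  (cmp 3,0)
jne again: taken
after mov esi, [eax]: esi=M[216]=-2
after and ecx, esi: ecx=0&(-2)=0
after add eax, 4: eax=216+4=220
after sub edi, 1: edi=3-1=2
cmp edi, 0  (cmp 2,0)
jne again: taken
after mov esi, [eax]: esi=M[220]=14
after and ecx, esi: ecx=0&14=0
after add eax, 4: eax=220+4=224
after sub edi, 1: edi=2-1=1
cmp edi, 0  (cmp 1,0)
After step 39: eax = 224.

224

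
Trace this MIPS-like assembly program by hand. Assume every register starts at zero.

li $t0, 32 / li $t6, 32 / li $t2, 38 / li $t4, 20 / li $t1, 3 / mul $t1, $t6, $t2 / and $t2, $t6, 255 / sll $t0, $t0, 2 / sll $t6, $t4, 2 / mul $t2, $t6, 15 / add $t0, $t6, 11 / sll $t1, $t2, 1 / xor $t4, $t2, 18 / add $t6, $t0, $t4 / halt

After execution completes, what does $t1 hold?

li $t0, 32 → $t0=32
li $t6, 32 → $t6=32
li $t2, 38 → $t2=38
li $t4, 20 → $t4=20
li $t1, 3 → $t1=3
mul $t1, $t6, $t2 → $t1=32*38=1216
and $t2, $t6, 255 → $t2=32&255=32
sll $t0, $t0, 2 → $t0=32<<2=128
sll $t6, $t4, 2 → $t6=20<<2=80
mul $t2, $t6, 15 → $t2=80*15=1200
add $t0, $t6, 11 → $t0=80+11=91
sll $t1, $t2, 1 → $t1=1200<<1=2400
xor $t4, $t2, 18 → $t4=1200^18=1186
add $t6, $t0, $t4 → $t6=91+1186=1277
halt.

2400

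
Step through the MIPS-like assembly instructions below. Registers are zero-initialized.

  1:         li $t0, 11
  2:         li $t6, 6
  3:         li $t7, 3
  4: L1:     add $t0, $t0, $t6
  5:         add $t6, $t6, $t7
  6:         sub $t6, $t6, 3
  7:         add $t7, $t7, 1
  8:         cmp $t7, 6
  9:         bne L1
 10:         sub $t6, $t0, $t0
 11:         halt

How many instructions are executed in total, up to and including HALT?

23

li $t0, 11 → $t0=11
li $t6, 6 → $t6=6
li $t7, 3 → $t7=3
add $t0, $t0, $t6 → $t0=11+6=17
add $t6, $t6, $t7 → $t6=6+3=9
sub $t6, $t6, 3 → $t6=9-3=6
add $t7, $t7, 1 → $t7=3+1=4
cmp $t7, 6  (cmp 4,6)
bne L1: taken
add $t0, $t0, $t6 → $t0=17+6=23
add $t6, $t6, $t7 → $t6=6+4=10
sub $t6, $t6, 3 → $t6=10-3=7
add $t7, $t7, 1 → $t7=4+1=5
cmp $t7, 6  (cmp 5,6)
bne L1: taken
add $t0, $t0, $t6 → $t0=23+7=30
add $t6, $t6, $t7 → $t6=7+5=12
sub $t6, $t6, 3 → $t6=12-3=9
add $t7, $t7, 1 → $t7=5+1=6
cmp $t7, 6  (cmp 6,6)
bne L1: not taken
sub $t6, $t0, $t0 → $t6=30-30=0
halt.
Total executed instructions: 23.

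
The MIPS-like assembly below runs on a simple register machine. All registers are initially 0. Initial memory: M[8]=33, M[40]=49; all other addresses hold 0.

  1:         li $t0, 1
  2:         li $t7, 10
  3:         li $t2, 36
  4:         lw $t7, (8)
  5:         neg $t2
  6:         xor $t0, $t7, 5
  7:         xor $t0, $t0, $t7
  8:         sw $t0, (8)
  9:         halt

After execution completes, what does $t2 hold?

li $t0, 1 → $t0=1
li $t7, 10 → $t7=10
li $t2, 36 → $t2=36
lw $t7, (8) → $t7=M[8]=33
neg $t2 → $t2=-(36)=-36
xor $t0, $t7, 5 → $t0=33^5=36
xor $t0, $t0, $t7 → $t0=36^33=5
sw $t0, (8) → M[8]=5
halt.

-36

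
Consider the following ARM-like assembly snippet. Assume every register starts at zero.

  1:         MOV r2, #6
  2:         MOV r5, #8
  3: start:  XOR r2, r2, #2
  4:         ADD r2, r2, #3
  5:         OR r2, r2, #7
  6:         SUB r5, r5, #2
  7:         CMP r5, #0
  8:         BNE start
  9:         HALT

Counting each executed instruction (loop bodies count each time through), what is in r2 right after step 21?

21

r2=6
r5=8
r2=6^2=4
r2=4+3=7
r2=7|7=7
r5=8-2=6
CMP r5, #0  (cmp 6,0)
BNE start: taken
r2=7^2=5
r2=5+3=8
r2=8|7=15
r5=6-2=4
CMP r5, #0  (cmp 4,0)
BNE start: taken
r2=15^2=13
r2=13+3=16
r2=16|7=23
r5=4-2=2
CMP r5, #0  (cmp 2,0)
BNE start: taken
r2=23^2=21
After step 21: r2 = 21.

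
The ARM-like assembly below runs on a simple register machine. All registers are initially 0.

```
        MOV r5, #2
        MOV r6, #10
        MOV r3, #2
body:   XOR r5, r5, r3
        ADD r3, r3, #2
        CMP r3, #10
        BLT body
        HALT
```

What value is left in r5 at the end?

after MOV r5, #2: r5=2
after MOV r6, #10: r6=10
after MOV r3, #2: r3=2
after XOR r5, r5, r3: r5=2^2=0
after ADD r3, r3, #2: r3=2+2=4
CMP r3, #10  (cmp 4,10)
BLT body: taken
after XOR r5, r5, r3: r5=0^4=4
after ADD r3, r3, #2: r3=4+2=6
CMP r3, #10  (cmp 6,10)
BLT body: taken
after XOR r5, r5, r3: r5=4^6=2
after ADD r3, r3, #2: r3=6+2=8
CMP r3, #10  (cmp 8,10)
BLT body: taken
after XOR r5, r5, r3: r5=2^8=10
after ADD r3, r3, #2: r3=8+2=10
CMP r3, #10  (cmp 10,10)
BLT body: not taken
halt.

10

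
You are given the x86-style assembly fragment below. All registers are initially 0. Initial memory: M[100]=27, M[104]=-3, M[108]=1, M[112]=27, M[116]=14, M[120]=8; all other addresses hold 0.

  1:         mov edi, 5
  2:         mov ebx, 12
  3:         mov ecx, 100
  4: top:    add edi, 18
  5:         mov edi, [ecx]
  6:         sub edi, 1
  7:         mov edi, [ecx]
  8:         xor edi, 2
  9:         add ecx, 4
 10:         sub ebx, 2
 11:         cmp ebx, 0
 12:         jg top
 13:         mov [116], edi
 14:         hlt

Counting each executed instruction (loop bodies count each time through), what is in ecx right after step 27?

112

edi=5
ebx=12
ecx=100
edi=5+18=23
edi=M[100]=27
edi=27-1=26
edi=M[100]=27
edi=27^2=25
ecx=100+4=104
ebx=12-2=10
cmp ebx, 0  (cmp 10,0)
jg top: taken
edi=25+18=43
edi=M[104]=-3
edi=(-3)-1=-4
edi=M[104]=-3
edi=(-3)^2=-1
ecx=104+4=108
ebx=10-2=8
cmp ebx, 0  (cmp 8,0)
jg top: taken
edi=(-1)+18=17
edi=M[108]=1
edi=1-1=0
edi=M[108]=1
edi=1^2=3
ecx=108+4=112
After step 27: ecx = 112.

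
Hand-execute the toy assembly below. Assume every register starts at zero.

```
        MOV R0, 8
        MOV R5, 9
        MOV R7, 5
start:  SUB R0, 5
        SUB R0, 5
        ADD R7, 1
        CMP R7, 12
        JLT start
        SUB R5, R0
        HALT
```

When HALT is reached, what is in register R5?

71

MOV R0, 8 → R0=8
MOV R5, 9 → R5=9
MOV R7, 5 → R7=5
SUB R0, 5 → R0=8-5=3
SUB R0, 5 → R0=3-5=-2
ADD R7, 1 → R7=5+1=6
CMP R7, 12  (cmp 6,12)
JLT start: taken
SUB R0, 5 → R0=(-2)-5=-7
SUB R0, 5 → R0=(-7)-5=-12
ADD R7, 1 → R7=6+1=7
CMP R7, 12  (cmp 7,12)
JLT start: taken
SUB R0, 5 → R0=(-12)-5=-17
SUB R0, 5 → R0=(-17)-5=-22
ADD R7, 1 → R7=7+1=8
CMP R7, 12  (cmp 8,12)
JLT start: taken
SUB R0, 5 → R0=(-22)-5=-27
SUB R0, 5 → R0=(-27)-5=-32
ADD R7, 1 → R7=8+1=9
CMP R7, 12  (cmp 9,12)
JLT start: taken
SUB R0, 5 → R0=(-32)-5=-37
SUB R0, 5 → R0=(-37)-5=-42
ADD R7, 1 → R7=9+1=10
CMP R7, 12  (cmp 10,12)
JLT start: taken
SUB R0, 5 → R0=(-42)-5=-47
SUB R0, 5 → R0=(-47)-5=-52
ADD R7, 1 → R7=10+1=11
CMP R7, 12  (cmp 11,12)
JLT start: taken
SUB R0, 5 → R0=(-52)-5=-57
SUB R0, 5 → R0=(-57)-5=-62
ADD R7, 1 → R7=11+1=12
CMP R7, 12  (cmp 12,12)
JLT start: not taken
SUB R5, R0 → R5=9-(-62)=71
halt.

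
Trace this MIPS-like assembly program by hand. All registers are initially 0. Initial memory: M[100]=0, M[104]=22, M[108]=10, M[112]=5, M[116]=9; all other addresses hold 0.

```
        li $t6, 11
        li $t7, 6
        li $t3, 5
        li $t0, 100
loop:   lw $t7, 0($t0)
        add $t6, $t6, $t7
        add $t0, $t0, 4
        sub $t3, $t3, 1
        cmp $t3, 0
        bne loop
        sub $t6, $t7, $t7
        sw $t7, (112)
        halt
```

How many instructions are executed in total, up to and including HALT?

37

li $t6, 11 → $t6=11
li $t7, 6 → $t7=6
li $t3, 5 → $t3=5
li $t0, 100 → $t0=100
lw $t7, 0($t0) → $t7=M[100]=0
add $t6, $t6, $t7 → $t6=11+0=11
add $t0, $t0, 4 → $t0=100+4=104
sub $t3, $t3, 1 → $t3=5-1=4
cmp $t3, 0  (cmp 4,0)
bne loop: taken
lw $t7, 0($t0) → $t7=M[104]=22
add $t6, $t6, $t7 → $t6=11+22=33
add $t0, $t0, 4 → $t0=104+4=108
sub $t3, $t3, 1 → $t3=4-1=3
cmp $t3, 0  (cmp 3,0)
bne loop: taken
lw $t7, 0($t0) → $t7=M[108]=10
add $t6, $t6, $t7 → $t6=33+10=43
add $t0, $t0, 4 → $t0=108+4=112
sub $t3, $t3, 1 → $t3=3-1=2
cmp $t3, 0  (cmp 2,0)
bne loop: taken
lw $t7, 0($t0) → $t7=M[112]=5
add $t6, $t6, $t7 → $t6=43+5=48
add $t0, $t0, 4 → $t0=112+4=116
sub $t3, $t3, 1 → $t3=2-1=1
cmp $t3, 0  (cmp 1,0)
bne loop: taken
lw $t7, 0($t0) → $t7=M[116]=9
add $t6, $t6, $t7 → $t6=48+9=57
add $t0, $t0, 4 → $t0=116+4=120
sub $t3, $t3, 1 → $t3=1-1=0
cmp $t3, 0  (cmp 0,0)
bne loop: not taken
sub $t6, $t7, $t7 → $t6=9-9=0
sw $t7, (112) → M[112]=9
halt.
Total executed instructions: 37.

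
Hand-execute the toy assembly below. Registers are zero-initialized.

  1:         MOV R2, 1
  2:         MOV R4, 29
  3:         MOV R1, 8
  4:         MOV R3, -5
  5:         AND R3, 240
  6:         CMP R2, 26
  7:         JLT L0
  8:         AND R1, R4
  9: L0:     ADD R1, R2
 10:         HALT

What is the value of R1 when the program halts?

9

R2=1
R4=29
R1=8
R3=-5
R3=(-5)&240=240
CMP R2, 26  (cmp 1,26)
JLT L0: taken
R1=8+1=9
halt.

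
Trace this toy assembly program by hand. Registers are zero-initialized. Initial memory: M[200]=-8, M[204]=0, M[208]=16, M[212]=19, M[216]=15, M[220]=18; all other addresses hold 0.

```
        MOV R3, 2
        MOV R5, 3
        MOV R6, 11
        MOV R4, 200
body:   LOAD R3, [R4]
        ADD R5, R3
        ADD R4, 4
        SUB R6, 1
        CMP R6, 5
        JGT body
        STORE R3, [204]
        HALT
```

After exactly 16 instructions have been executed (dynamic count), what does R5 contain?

R3=2
R5=3
R6=11
R4=200
R3=M[200]=-8
R5=3+(-8)=-5
R4=200+4=204
R6=11-1=10
CMP R6, 5  (cmp 10,5)
JGT body: taken
R3=M[204]=0
R5=(-5)+0=-5
R4=204+4=208
R6=10-1=9
CMP R6, 5  (cmp 9,5)
JGT body: taken
After step 16: R5 = -5.

-5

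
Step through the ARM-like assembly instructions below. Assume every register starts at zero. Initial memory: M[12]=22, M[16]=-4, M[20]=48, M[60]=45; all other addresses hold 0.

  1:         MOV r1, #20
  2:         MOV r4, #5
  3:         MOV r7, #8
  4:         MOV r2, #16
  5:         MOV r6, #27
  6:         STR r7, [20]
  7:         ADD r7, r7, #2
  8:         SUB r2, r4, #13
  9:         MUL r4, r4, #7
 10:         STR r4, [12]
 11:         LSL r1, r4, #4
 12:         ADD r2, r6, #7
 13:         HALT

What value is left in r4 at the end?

35

MOV r1, #20 → r1=20
MOV r4, #5 → r4=5
MOV r7, #8 → r7=8
MOV r2, #16 → r2=16
MOV r6, #27 → r6=27
STR r7, [20] → M[20]=8
ADD r7, r7, #2 → r7=8+2=10
SUB r2, r4, #13 → r2=5-13=-8
MUL r4, r4, #7 → r4=5*7=35
STR r4, [12] → M[12]=35
LSL r1, r4, #4 → r1=35<<4=560
ADD r2, r6, #7 → r2=27+7=34
halt.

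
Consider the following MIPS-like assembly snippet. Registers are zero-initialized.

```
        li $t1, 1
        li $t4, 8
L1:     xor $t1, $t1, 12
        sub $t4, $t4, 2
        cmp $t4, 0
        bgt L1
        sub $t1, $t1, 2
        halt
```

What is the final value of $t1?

-1

li $t1, 1 → $t1=1
li $t4, 8 → $t4=8
xor $t1, $t1, 12 → $t1=1^12=13
sub $t4, $t4, 2 → $t4=8-2=6
cmp $t4, 0  (cmp 6,0)
bgt L1: taken
xor $t1, $t1, 12 → $t1=13^12=1
sub $t4, $t4, 2 → $t4=6-2=4
cmp $t4, 0  (cmp 4,0)
bgt L1: taken
xor $t1, $t1, 12 → $t1=1^12=13
sub $t4, $t4, 2 → $t4=4-2=2
cmp $t4, 0  (cmp 2,0)
bgt L1: taken
xor $t1, $t1, 12 → $t1=13^12=1
sub $t4, $t4, 2 → $t4=2-2=0
cmp $t4, 0  (cmp 0,0)
bgt L1: not taken
sub $t1, $t1, 2 → $t1=1-2=-1
halt.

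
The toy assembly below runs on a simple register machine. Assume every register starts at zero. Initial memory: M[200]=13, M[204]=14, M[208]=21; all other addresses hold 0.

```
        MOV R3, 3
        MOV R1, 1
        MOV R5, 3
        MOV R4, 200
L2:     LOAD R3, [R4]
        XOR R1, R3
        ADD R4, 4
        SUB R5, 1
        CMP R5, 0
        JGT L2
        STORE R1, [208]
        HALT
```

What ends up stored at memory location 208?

23

MOV R3, 3 → R3=3
MOV R1, 1 → R1=1
MOV R5, 3 → R5=3
MOV R4, 200 → R4=200
LOAD R3, [R4] → R3=M[200]=13
XOR R1, R3 → R1=1^13=12
ADD R4, 4 → R4=200+4=204
SUB R5, 1 → R5=3-1=2
CMP R5, 0  (cmp 2,0)
JGT L2: taken
LOAD R3, [R4] → R3=M[204]=14
XOR R1, R3 → R1=12^14=2
ADD R4, 4 → R4=204+4=208
SUB R5, 1 → R5=2-1=1
CMP R5, 0  (cmp 1,0)
JGT L2: taken
LOAD R3, [R4] → R3=M[208]=21
XOR R1, R3 → R1=2^21=23
ADD R4, 4 → R4=208+4=212
SUB R5, 1 → R5=1-1=0
CMP R5, 0  (cmp 0,0)
JGT L2: not taken
STORE R1, [208] → M[208]=23
halt.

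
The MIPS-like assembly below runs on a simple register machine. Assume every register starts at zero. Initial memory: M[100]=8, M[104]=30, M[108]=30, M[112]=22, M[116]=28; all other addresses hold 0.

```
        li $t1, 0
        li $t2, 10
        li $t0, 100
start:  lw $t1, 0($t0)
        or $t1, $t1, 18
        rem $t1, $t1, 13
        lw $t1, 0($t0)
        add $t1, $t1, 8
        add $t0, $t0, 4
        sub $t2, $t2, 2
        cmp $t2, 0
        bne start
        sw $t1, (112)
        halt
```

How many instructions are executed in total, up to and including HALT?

50

after li $t1, 0: $t1=0
after li $t2, 10: $t2=10
after li $t0, 100: $t0=100
after lw $t1, 0($t0): $t1=M[100]=8
after or $t1, $t1, 18: $t1=8|18=26
after rem $t1, $t1, 13: $t1=26%13=0
after lw $t1, 0($t0): $t1=M[100]=8
after add $t1, $t1, 8: $t1=8+8=16
after add $t0, $t0, 4: $t0=100+4=104
after sub $t2, $t2, 2: $t2=10-2=8
cmp $t2, 0  (cmp 8,0)
bne start: taken
after lw $t1, 0($t0): $t1=M[104]=30
after or $t1, $t1, 18: $t1=30|18=30
after rem $t1, $t1, 13: $t1=30%13=4
after lw $t1, 0($t0): $t1=M[104]=30
after add $t1, $t1, 8: $t1=30+8=38
after add $t0, $t0, 4: $t0=104+4=108
after sub $t2, $t2, 2: $t2=8-2=6
cmp $t2, 0  (cmp 6,0)
bne start: taken
after lw $t1, 0($t0): $t1=M[108]=30
after or $t1, $t1, 18: $t1=30|18=30
after rem $t1, $t1, 13: $t1=30%13=4
after lw $t1, 0($t0): $t1=M[108]=30
after add $t1, $t1, 8: $t1=30+8=38
after add $t0, $t0, 4: $t0=108+4=112
after sub $t2, $t2, 2: $t2=6-2=4
cmp $t2, 0  (cmp 4,0)
bne start: taken
after lw $t1, 0($t0): $t1=M[112]=22
after or $t1, $t1, 18: $t1=22|18=22
after rem $t1, $t1, 13: $t1=22%13=9
after lw $t1, 0($t0): $t1=M[112]=22
after add $t1, $t1, 8: $t1=22+8=30
after add $t0, $t0, 4: $t0=112+4=116
after sub $t2, $t2, 2: $t2=4-2=2
cmp $t2, 0  (cmp 2,0)
bne start: taken
after lw $t1, 0($t0): $t1=M[116]=28
after or $t1, $t1, 18: $t1=28|18=30
after rem $t1, $t1, 13: $t1=30%13=4
after lw $t1, 0($t0): $t1=M[116]=28
after add $t1, $t1, 8: $t1=28+8=36
after add $t0, $t0, 4: $t0=116+4=120
after sub $t2, $t2, 2: $t2=2-2=0
cmp $t2, 0  (cmp 0,0)
bne start: not taken
sw $t1, (112) → M[112]=36
halt.
Total executed instructions: 50.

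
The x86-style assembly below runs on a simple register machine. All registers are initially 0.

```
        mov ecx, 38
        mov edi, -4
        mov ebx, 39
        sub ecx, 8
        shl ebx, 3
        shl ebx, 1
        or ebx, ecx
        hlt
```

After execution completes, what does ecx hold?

30

after mov ecx, 38: ecx=38
after mov edi, -4: edi=-4
after mov ebx, 39: ebx=39
after sub ecx, 8: ecx=38-8=30
after shl ebx, 3: ebx=39<<3=312
after shl ebx, 1: ebx=312<<1=624
after or ebx, ecx: ebx=624|30=638
halt.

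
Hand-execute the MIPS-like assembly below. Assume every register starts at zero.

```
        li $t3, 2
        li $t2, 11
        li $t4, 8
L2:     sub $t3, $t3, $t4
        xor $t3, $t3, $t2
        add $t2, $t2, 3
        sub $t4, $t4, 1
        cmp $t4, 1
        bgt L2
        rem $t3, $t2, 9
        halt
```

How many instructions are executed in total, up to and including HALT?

47

after li $t3, 2: $t3=2
after li $t2, 11: $t2=11
after li $t4, 8: $t4=8
after sub $t3, $t3, $t4: $t3=2-8=-6
after xor $t3, $t3, $t2: $t3=(-6)^11=-15
after add $t2, $t2, 3: $t2=11+3=14
after sub $t4, $t4, 1: $t4=8-1=7
cmp $t4, 1  (cmp 7,1)
bgt L2: taken
after sub $t3, $t3, $t4: $t3=(-15)-7=-22
after xor $t3, $t3, $t2: $t3=(-22)^14=-28
after add $t2, $t2, 3: $t2=14+3=17
after sub $t4, $t4, 1: $t4=7-1=6
cmp $t4, 1  (cmp 6,1)
bgt L2: taken
after sub $t3, $t3, $t4: $t3=(-28)-6=-34
after xor $t3, $t3, $t2: $t3=(-34)^17=-49
after add $t2, $t2, 3: $t2=17+3=20
after sub $t4, $t4, 1: $t4=6-1=5
cmp $t4, 1  (cmp 5,1)
bgt L2: taken
after sub $t3, $t3, $t4: $t3=(-49)-5=-54
after xor $t3, $t3, $t2: $t3=(-54)^20=-34
after add $t2, $t2, 3: $t2=20+3=23
after sub $t4, $t4, 1: $t4=5-1=4
cmp $t4, 1  (cmp 4,1)
bgt L2: taken
after sub $t3, $t3, $t4: $t3=(-34)-4=-38
after xor $t3, $t3, $t2: $t3=(-38)^23=-51
after add $t2, $t2, 3: $t2=23+3=26
after sub $t4, $t4, 1: $t4=4-1=3
cmp $t4, 1  (cmp 3,1)
bgt L2: taken
after sub $t3, $t3, $t4: $t3=(-51)-3=-54
after xor $t3, $t3, $t2: $t3=(-54)^26=-48
after add $t2, $t2, 3: $t2=26+3=29
after sub $t4, $t4, 1: $t4=3-1=2
cmp $t4, 1  (cmp 2,1)
bgt L2: taken
after sub $t3, $t3, $t4: $t3=(-48)-2=-50
after xor $t3, $t3, $t2: $t3=(-50)^29=-45
after add $t2, $t2, 3: $t2=29+3=32
after sub $t4, $t4, 1: $t4=2-1=1
cmp $t4, 1  (cmp 1,1)
bgt L2: not taken
after rem $t3, $t2, 9: $t3=32%9=5
halt.
Total executed instructions: 47.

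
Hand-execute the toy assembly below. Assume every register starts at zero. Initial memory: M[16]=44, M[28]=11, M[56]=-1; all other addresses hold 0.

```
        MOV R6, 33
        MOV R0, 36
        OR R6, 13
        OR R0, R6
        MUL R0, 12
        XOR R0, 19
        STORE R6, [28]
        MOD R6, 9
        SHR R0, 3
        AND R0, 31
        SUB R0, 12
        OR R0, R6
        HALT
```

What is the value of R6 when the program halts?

after MOV R6, 33: R6=33
after MOV R0, 36: R0=36
after OR R6, 13: R6=33|13=45
after OR R0, R6: R0=36|45=45
after MUL R0, 12: R0=45*12=540
after XOR R0, 19: R0=540^19=527
STORE R6, [28] → M[28]=45
after MOD R6, 9: R6=45%9=0
after SHR R0, 3: R0=527>>3=65
after AND R0, 31: R0=65&31=1
after SUB R0, 12: R0=1-12=-11
after OR R0, R6: R0=(-11)|0=-11
halt.

0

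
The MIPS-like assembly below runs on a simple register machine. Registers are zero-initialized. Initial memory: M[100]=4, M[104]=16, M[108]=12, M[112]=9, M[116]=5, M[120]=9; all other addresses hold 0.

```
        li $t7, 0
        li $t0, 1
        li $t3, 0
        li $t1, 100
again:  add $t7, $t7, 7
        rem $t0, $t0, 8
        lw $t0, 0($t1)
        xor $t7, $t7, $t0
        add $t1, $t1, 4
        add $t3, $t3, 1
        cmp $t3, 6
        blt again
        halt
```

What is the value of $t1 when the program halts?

li $t7, 0 → $t7=0
li $t0, 1 → $t0=1
li $t3, 0 → $t3=0
li $t1, 100 → $t1=100
add $t7, $t7, 7 → $t7=0+7=7
rem $t0, $t0, 8 → $t0=1%8=1
lw $t0, 0($t1) → $t0=M[100]=4
xor $t7, $t7, $t0 → $t7=7^4=3
add $t1, $t1, 4 → $t1=100+4=104
add $t3, $t3, 1 → $t3=0+1=1
cmp $t3, 6  (cmp 1,6)
blt again: taken
add $t7, $t7, 7 → $t7=3+7=10
rem $t0, $t0, 8 → $t0=4%8=4
lw $t0, 0($t1) → $t0=M[104]=16
xor $t7, $t7, $t0 → $t7=10^16=26
add $t1, $t1, 4 → $t1=104+4=108
add $t3, $t3, 1 → $t3=1+1=2
cmp $t3, 6  (cmp 2,6)
blt again: taken
add $t7, $t7, 7 → $t7=26+7=33
rem $t0, $t0, 8 → $t0=16%8=0
lw $t0, 0($t1) → $t0=M[108]=12
xor $t7, $t7, $t0 → $t7=33^12=45
add $t1, $t1, 4 → $t1=108+4=112
add $t3, $t3, 1 → $t3=2+1=3
cmp $t3, 6  (cmp 3,6)
blt again: taken
add $t7, $t7, 7 → $t7=45+7=52
rem $t0, $t0, 8 → $t0=12%8=4
lw $t0, 0($t1) → $t0=M[112]=9
xor $t7, $t7, $t0 → $t7=52^9=61
add $t1, $t1, 4 → $t1=112+4=116
add $t3, $t3, 1 → $t3=3+1=4
cmp $t3, 6  (cmp 4,6)
blt again: taken
add $t7, $t7, 7 → $t7=61+7=68
rem $t0, $t0, 8 → $t0=9%8=1
lw $t0, 0($t1) → $t0=M[116]=5
xor $t7, $t7, $t0 → $t7=68^5=65
add $t1, $t1, 4 → $t1=116+4=120
add $t3, $t3, 1 → $t3=4+1=5
cmp $t3, 6  (cmp 5,6)
blt again: taken
add $t7, $t7, 7 → $t7=65+7=72
rem $t0, $t0, 8 → $t0=5%8=5
lw $t0, 0($t1) → $t0=M[120]=9
xor $t7, $t7, $t0 → $t7=72^9=65
add $t1, $t1, 4 → $t1=120+4=124
add $t3, $t3, 1 → $t3=5+1=6
cmp $t3, 6  (cmp 6,6)
blt again: not taken
halt.

124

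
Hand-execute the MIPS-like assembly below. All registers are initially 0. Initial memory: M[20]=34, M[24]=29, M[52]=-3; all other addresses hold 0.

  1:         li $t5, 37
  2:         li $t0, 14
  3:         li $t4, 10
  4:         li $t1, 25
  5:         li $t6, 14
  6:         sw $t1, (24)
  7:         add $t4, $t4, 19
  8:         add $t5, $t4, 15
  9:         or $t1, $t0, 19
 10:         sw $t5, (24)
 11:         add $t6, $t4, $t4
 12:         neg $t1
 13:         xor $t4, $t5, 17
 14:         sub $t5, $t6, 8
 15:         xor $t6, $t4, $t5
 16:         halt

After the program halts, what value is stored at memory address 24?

after li $t5, 37: $t5=37
after li $t0, 14: $t0=14
after li $t4, 10: $t4=10
after li $t1, 25: $t1=25
after li $t6, 14: $t6=14
sw $t1, (24) → M[24]=25
after add $t4, $t4, 19: $t4=10+19=29
after add $t5, $t4, 15: $t5=29+15=44
after or $t1, $t0, 19: $t1=14|19=31
sw $t5, (24) → M[24]=44
after add $t6, $t4, $t4: $t6=29+29=58
after neg $t1: $t1=-(31)=-31
after xor $t4, $t5, 17: $t4=44^17=61
after sub $t5, $t6, 8: $t5=58-8=50
after xor $t6, $t4, $t5: $t6=61^50=15
halt.

44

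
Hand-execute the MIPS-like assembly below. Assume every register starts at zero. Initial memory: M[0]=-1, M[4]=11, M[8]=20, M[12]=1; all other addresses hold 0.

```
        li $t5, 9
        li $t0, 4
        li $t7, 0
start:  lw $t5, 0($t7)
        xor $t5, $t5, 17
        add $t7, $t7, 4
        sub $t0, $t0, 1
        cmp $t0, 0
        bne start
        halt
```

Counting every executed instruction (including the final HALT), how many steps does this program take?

after li $t5, 9: $t5=9
after li $t0, 4: $t0=4
after li $t7, 0: $t7=0
after lw $t5, 0($t7): $t5=M[0]=-1
after xor $t5, $t5, 17: $t5=(-1)^17=-18
after add $t7, $t7, 4: $t7=0+4=4
after sub $t0, $t0, 1: $t0=4-1=3
cmp $t0, 0  (cmp 3,0)
bne start: taken
after lw $t5, 0($t7): $t5=M[4]=11
after xor $t5, $t5, 17: $t5=11^17=26
after add $t7, $t7, 4: $t7=4+4=8
after sub $t0, $t0, 1: $t0=3-1=2
cmp $t0, 0  (cmp 2,0)
bne start: taken
after lw $t5, 0($t7): $t5=M[8]=20
after xor $t5, $t5, 17: $t5=20^17=5
after add $t7, $t7, 4: $t7=8+4=12
after sub $t0, $t0, 1: $t0=2-1=1
cmp $t0, 0  (cmp 1,0)
bne start: taken
after lw $t5, 0($t7): $t5=M[12]=1
after xor $t5, $t5, 17: $t5=1^17=16
after add $t7, $t7, 4: $t7=12+4=16
after sub $t0, $t0, 1: $t0=1-1=0
cmp $t0, 0  (cmp 0,0)
bne start: not taken
halt.
Total executed instructions: 28.

28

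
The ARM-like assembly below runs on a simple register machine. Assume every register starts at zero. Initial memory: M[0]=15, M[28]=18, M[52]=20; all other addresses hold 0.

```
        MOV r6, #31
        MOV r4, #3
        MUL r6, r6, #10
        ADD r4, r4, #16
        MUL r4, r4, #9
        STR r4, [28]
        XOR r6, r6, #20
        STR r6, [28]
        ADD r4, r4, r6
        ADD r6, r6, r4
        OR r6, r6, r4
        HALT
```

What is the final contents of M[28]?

r6=31
r4=3
r6=31*10=310
r4=3+16=19
r4=19*9=171
STR r4, [28] → M[28]=171
r6=310^20=290
STR r6, [28] → M[28]=290
r4=171+290=461
r6=290+461=751
r6=751|461=1007
halt.

290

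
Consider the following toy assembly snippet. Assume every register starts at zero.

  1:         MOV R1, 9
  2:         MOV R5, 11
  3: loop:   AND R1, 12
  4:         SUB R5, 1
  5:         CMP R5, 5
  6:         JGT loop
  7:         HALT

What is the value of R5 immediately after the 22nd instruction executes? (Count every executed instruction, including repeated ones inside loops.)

MOV R1, 9 → R1=9
MOV R5, 11 → R5=11
AND R1, 12 → R1=9&12=8
SUB R5, 1 → R5=11-1=10
CMP R5, 5  (cmp 10,5)
JGT loop: taken
AND R1, 12 → R1=8&12=8
SUB R5, 1 → R5=10-1=9
CMP R5, 5  (cmp 9,5)
JGT loop: taken
AND R1, 12 → R1=8&12=8
SUB R5, 1 → R5=9-1=8
CMP R5, 5  (cmp 8,5)
JGT loop: taken
AND R1, 12 → R1=8&12=8
SUB R5, 1 → R5=8-1=7
CMP R5, 5  (cmp 7,5)
JGT loop: taken
AND R1, 12 → R1=8&12=8
SUB R5, 1 → R5=7-1=6
CMP R5, 5  (cmp 6,5)
JGT loop: taken
After step 22: R5 = 6.

6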